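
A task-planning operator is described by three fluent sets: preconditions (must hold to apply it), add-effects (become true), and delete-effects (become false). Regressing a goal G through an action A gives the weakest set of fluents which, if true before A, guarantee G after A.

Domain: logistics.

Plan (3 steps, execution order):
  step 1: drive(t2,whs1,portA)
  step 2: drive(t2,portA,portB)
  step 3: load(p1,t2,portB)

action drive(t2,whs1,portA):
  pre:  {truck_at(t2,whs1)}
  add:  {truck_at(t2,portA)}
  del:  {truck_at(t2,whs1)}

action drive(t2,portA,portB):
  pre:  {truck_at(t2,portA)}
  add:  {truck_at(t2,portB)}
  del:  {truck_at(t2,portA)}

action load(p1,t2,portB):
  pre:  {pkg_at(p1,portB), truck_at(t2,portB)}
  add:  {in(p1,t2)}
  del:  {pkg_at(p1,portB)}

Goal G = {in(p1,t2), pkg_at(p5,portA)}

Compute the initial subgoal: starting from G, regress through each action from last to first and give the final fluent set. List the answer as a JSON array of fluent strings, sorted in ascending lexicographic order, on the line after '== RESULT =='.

Work backward from the goal:
  through step 3 (load(p1,t2,portB)): drop {in(p1,t2)}, keep {pkg_at(p5,portA)}, require {pkg_at(p1,portB), truck_at(t2,portB)}
    → {pkg_at(p1,portB), pkg_at(p5,portA), truck_at(t2,portB)}
  through step 2 (drive(t2,portA,portB)): drop {truck_at(t2,portB)}, keep {pkg_at(p1,portB), pkg_at(p5,portA)}, require {truck_at(t2,portA)}
    → {pkg_at(p1,portB), pkg_at(p5,portA), truck_at(t2,portA)}
  through step 1 (drive(t2,whs1,portA)): drop {truck_at(t2,portA)}, keep {pkg_at(p1,portB), pkg_at(p5,portA)}, require {truck_at(t2,whs1)}
    → {pkg_at(p1,portB), pkg_at(p5,portA), truck_at(t2,whs1)}

== RESULT ==
["pkg_at(p1,portB)", "pkg_at(p5,portA)", "truck_at(t2,whs1)"]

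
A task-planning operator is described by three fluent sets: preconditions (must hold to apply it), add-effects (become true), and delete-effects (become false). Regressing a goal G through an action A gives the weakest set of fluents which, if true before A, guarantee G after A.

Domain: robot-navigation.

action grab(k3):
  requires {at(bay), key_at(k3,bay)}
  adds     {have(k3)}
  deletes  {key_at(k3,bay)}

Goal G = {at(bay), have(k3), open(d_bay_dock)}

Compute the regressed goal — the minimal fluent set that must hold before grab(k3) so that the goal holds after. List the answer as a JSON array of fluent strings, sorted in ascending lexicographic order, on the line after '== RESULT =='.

Regress:
  G ∩ del = {}  (empty — regression defined)
  G \ add = {at(bay), have(k3), open(d_bay_dock)} \ {have(k3)} = {at(bay), open(d_bay_dock)}
  ∪ pre   = {at(bay), open(d_bay_dock)} ∪ {at(bay), key_at(k3,bay)}
          = {at(bay), key_at(k3,bay), open(d_bay_dock)}

== RESULT ==
["at(bay)", "key_at(k3,bay)", "open(d_bay_dock)"]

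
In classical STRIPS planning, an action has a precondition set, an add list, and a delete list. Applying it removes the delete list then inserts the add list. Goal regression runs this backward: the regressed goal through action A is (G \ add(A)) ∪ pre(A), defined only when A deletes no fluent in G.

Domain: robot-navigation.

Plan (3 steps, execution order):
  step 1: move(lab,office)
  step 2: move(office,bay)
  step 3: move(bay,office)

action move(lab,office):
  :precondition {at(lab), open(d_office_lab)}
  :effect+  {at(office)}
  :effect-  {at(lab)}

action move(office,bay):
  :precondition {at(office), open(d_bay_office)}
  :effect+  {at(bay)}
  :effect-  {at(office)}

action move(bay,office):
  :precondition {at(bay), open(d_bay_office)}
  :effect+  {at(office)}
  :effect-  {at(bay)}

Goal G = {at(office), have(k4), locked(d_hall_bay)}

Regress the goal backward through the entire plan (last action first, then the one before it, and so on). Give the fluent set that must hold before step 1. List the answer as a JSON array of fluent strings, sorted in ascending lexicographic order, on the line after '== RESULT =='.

Regress step by step:
  through step 3 (move(bay,office)): drop {at(office)}, keep {have(k4), locked(d_hall_bay)}, require {at(bay), open(d_bay_office)}
    → {at(bay), have(k4), locked(d_hall_bay), open(d_bay_office)}
  through step 2 (move(office,bay)): drop {at(bay)}, keep {have(k4), locked(d_hall_bay), open(d_bay_office)}, require {at(office), open(d_bay_office)}
    → {at(office), have(k4), locked(d_hall_bay), open(d_bay_office)}
  through step 1 (move(lab,office)): drop {at(office)}, keep {have(k4), locked(d_hall_bay), open(d_bay_office)}, require {at(lab), open(d_office_lab)}
    → {at(lab), have(k4), locked(d_hall_bay), open(d_bay_office), open(d_office_lab)}

== RESULT ==
["at(lab)", "have(k4)", "locked(d_hall_bay)", "open(d_bay_office)", "open(d_office_lab)"]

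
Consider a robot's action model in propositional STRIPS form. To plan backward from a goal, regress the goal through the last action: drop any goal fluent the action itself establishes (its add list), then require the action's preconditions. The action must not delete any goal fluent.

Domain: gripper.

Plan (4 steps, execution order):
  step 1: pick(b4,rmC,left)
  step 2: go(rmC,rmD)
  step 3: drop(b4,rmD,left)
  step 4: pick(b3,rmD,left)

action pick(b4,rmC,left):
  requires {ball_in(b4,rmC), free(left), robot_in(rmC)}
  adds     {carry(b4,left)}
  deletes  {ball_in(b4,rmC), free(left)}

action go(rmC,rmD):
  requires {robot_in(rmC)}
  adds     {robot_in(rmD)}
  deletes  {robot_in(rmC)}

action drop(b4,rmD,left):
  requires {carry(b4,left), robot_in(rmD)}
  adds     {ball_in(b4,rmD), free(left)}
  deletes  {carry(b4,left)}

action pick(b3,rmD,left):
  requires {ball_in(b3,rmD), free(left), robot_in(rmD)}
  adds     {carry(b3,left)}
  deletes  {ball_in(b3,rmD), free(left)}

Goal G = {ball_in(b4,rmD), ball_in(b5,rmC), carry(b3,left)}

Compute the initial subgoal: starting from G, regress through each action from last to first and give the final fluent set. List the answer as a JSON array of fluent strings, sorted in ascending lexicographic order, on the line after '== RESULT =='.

Regress step by step:
  through step 4 (pick(b3,rmD,left)): drop {carry(b3,left)}, keep {ball_in(b4,rmD), ball_in(b5,rmC)}, require {ball_in(b3,rmD), free(left), robot_in(rmD)}
    → {ball_in(b3,rmD), ball_in(b4,rmD), ball_in(b5,rmC), free(left), robot_in(rmD)}
  through step 3 (drop(b4,rmD,left)): drop {ball_in(b4,rmD), free(left)}, keep {ball_in(b3,rmD), ball_in(b5,rmC), robot_in(rmD)}, require {carry(b4,left), robot_in(rmD)}
    → {ball_in(b3,rmD), ball_in(b5,rmC), carry(b4,left), robot_in(rmD)}
  through step 2 (go(rmC,rmD)): drop {robot_in(rmD)}, keep {ball_in(b3,rmD), ball_in(b5,rmC), carry(b4,left)}, require {robot_in(rmC)}
    → {ball_in(b3,rmD), ball_in(b5,rmC), carry(b4,left), robot_in(rmC)}
  through step 1 (pick(b4,rmC,left)): drop {carry(b4,left)}, keep {ball_in(b3,rmD), ball_in(b5,rmC), robot_in(rmC)}, require {ball_in(b4,rmC), free(left), robot_in(rmC)}
    → {ball_in(b3,rmD), ball_in(b4,rmC), ball_in(b5,rmC), free(left), robot_in(rmC)}

== RESULT ==
["ball_in(b3,rmD)", "ball_in(b4,rmC)", "ball_in(b5,rmC)", "free(left)", "robot_in(rmC)"]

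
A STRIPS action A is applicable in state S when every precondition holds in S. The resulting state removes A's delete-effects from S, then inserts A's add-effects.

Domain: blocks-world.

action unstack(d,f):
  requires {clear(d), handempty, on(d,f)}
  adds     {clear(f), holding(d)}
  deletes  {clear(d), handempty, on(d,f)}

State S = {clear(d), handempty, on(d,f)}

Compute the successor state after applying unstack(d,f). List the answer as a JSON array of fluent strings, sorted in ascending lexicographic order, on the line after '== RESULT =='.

Progress:
  pre ⊆ S: {clear(d), handempty, on(d,f)} ⊆ S  — applicable
  S \ del = {}
  ∪ add   = {clear(f), holding(d)}

== RESULT ==
["clear(f)", "holding(d)"]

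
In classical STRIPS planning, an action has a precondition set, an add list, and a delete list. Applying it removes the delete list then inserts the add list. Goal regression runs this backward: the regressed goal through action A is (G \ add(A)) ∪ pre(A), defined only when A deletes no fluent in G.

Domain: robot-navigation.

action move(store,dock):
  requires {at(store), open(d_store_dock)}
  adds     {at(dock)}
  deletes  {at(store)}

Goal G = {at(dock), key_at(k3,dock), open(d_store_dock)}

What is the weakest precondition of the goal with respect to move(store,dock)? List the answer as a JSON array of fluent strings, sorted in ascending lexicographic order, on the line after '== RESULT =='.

Compute (G \ add) ∪ pre:
  G ∩ del = {}  (empty — regression defined)
  G \ add = {at(dock), key_at(k3,dock), open(d_store_dock)} \ {at(dock)} = {key_at(k3,dock), open(d_store_dock)}
  ∪ pre   = {key_at(k3,dock), open(d_store_dock)} ∪ {at(store), open(d_store_dock)}
          = {at(store), key_at(k3,dock), open(d_store_dock)}

== RESULT ==
["at(store)", "key_at(k3,dock)", "open(d_store_dock)"]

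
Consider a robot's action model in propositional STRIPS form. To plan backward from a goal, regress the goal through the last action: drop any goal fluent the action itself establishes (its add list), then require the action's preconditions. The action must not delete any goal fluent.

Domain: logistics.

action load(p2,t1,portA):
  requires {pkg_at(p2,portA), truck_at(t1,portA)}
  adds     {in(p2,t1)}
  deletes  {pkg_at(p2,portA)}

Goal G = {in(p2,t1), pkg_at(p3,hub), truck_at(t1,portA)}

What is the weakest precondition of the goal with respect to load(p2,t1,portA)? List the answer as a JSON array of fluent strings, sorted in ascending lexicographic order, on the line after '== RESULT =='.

Compute (G \ add) ∪ pre:
  G ∩ del = {}  (empty — regression defined)
  G \ add = {in(p2,t1), pkg_at(p3,hub), truck_at(t1,portA)} \ {in(p2,t1)} = {pkg_at(p3,hub), truck_at(t1,portA)}
  ∪ pre   = {pkg_at(p3,hub), truck_at(t1,portA)} ∪ {pkg_at(p2,portA), truck_at(t1,portA)}
          = {pkg_at(p2,portA), pkg_at(p3,hub), truck_at(t1,portA)}

== RESULT ==
["pkg_at(p2,portA)", "pkg_at(p3,hub)", "truck_at(t1,portA)"]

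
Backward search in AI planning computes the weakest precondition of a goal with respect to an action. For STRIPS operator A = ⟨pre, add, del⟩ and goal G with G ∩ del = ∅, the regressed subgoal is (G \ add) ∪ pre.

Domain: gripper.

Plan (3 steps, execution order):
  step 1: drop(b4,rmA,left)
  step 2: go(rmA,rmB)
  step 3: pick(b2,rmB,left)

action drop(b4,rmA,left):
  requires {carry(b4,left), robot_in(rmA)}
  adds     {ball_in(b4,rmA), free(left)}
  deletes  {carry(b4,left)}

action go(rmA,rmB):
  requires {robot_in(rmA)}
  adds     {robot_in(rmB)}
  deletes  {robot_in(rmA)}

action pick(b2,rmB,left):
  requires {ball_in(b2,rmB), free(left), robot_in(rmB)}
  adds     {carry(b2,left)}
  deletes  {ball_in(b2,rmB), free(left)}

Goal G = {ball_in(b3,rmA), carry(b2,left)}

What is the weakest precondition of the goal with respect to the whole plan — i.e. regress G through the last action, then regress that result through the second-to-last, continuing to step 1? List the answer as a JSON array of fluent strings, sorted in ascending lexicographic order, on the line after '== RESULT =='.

Work backward from the goal:
  through step 3 (pick(b2,rmB,left)): drop {carry(b2,left)}, keep {ball_in(b3,rmA)}, require {ball_in(b2,rmB), free(left), robot_in(rmB)}
    → {ball_in(b2,rmB), ball_in(b3,rmA), free(left), robot_in(rmB)}
  through step 2 (go(rmA,rmB)): drop {robot_in(rmB)}, keep {ball_in(b2,rmB), ball_in(b3,rmA), free(left)}, require {robot_in(rmA)}
    → {ball_in(b2,rmB), ball_in(b3,rmA), free(left), robot_in(rmA)}
  through step 1 (drop(b4,rmA,left)): drop {free(left)}, keep {ball_in(b2,rmB), ball_in(b3,rmA), robot_in(rmA)}, require {carry(b4,left), robot_in(rmA)}
    → {ball_in(b2,rmB), ball_in(b3,rmA), carry(b4,left), robot_in(rmA)}

== RESULT ==
["ball_in(b2,rmB)", "ball_in(b3,rmA)", "carry(b4,left)", "robot_in(rmA)"]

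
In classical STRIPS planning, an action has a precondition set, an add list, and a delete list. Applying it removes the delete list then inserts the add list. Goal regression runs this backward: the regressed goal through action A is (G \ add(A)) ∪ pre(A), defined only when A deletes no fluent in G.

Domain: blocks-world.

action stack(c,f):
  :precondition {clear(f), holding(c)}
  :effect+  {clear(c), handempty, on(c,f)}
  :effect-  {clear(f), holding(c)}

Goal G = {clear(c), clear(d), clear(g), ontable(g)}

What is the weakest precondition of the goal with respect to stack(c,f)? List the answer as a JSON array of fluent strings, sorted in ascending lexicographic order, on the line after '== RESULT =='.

Regress:
  G ∩ del = {}  (empty — regression defined)
  G \ add = {clear(c), clear(d), clear(g), ontable(g)} \ {clear(c), handempty, on(c,f)} = {clear(d), clear(g), ontable(g)}
  ∪ pre   = {clear(d), clear(g), ontable(g)} ∪ {clear(f), holding(c)}
          = {clear(d), clear(f), clear(g), holding(c), ontable(g)}

== RESULT ==
["clear(d)", "clear(f)", "clear(g)", "holding(c)", "ontable(g)"]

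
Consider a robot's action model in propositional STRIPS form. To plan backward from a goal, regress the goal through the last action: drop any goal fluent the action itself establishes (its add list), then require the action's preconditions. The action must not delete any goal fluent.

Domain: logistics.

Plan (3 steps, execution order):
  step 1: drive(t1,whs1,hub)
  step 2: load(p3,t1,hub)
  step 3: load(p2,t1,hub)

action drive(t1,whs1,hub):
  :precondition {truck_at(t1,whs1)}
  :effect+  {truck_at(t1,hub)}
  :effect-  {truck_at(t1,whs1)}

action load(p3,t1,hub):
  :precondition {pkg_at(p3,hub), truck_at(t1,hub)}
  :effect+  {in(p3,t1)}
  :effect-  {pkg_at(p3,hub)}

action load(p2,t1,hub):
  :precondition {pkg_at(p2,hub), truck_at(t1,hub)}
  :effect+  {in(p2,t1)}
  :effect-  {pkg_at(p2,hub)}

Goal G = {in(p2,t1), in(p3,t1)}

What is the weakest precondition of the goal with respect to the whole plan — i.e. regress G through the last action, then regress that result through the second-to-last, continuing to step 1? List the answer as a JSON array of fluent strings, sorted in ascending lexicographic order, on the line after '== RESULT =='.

Work backward from the goal:
  through step 3 (load(p2,t1,hub)): drop {in(p2,t1)}, keep {in(p3,t1)}, require {pkg_at(p2,hub), truck_at(t1,hub)}
    → {in(p3,t1), pkg_at(p2,hub), truck_at(t1,hub)}
  through step 2 (load(p3,t1,hub)): drop {in(p3,t1)}, keep {pkg_at(p2,hub), truck_at(t1,hub)}, require {pkg_at(p3,hub), truck_at(t1,hub)}
    → {pkg_at(p2,hub), pkg_at(p3,hub), truck_at(t1,hub)}
  through step 1 (drive(t1,whs1,hub)): drop {truck_at(t1,hub)}, keep {pkg_at(p2,hub), pkg_at(p3,hub)}, require {truck_at(t1,whs1)}
    → {pkg_at(p2,hub), pkg_at(p3,hub), truck_at(t1,whs1)}

== RESULT ==
["pkg_at(p2,hub)", "pkg_at(p3,hub)", "truck_at(t1,whs1)"]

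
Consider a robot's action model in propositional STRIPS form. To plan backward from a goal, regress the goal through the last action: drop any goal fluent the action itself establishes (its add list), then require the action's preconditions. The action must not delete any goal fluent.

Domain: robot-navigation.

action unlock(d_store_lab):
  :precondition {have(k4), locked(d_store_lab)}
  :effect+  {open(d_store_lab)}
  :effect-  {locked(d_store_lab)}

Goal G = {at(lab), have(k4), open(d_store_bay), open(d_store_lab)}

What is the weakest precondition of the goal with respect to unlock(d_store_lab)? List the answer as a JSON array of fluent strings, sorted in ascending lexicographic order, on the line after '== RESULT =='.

Compute (G \ add) ∪ pre:
  G ∩ del = {}  (empty — regression defined)
  G \ add = {at(lab), have(k4), open(d_store_bay), open(d_store_lab)} \ {open(d_store_lab)} = {at(lab), have(k4), open(d_store_bay)}
  ∪ pre   = {at(lab), have(k4), open(d_store_bay)} ∪ {have(k4), locked(d_store_lab)}
          = {at(lab), have(k4), locked(d_store_lab), open(d_store_bay)}

== RESULT ==
["at(lab)", "have(k4)", "locked(d_store_lab)", "open(d_store_bay)"]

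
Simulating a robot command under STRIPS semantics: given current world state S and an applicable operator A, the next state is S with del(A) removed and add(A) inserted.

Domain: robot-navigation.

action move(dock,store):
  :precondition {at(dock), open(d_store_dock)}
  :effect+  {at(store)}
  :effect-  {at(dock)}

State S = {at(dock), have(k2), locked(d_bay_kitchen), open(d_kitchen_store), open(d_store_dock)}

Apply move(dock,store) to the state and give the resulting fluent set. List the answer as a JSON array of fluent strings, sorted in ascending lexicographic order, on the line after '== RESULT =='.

Progress:
  pre ⊆ S: {at(dock), open(d_store_dock)} ⊆ S  — applicable
  S \ del = {have(k2), locked(d_bay_kitchen), open(d_kitchen_store), open(d_store_dock)}
  ∪ add   = {at(store), have(k2), locked(d_bay_kitchen), open(d_kitchen_store), open(d_store_dock)}

== RESULT ==
["at(store)", "have(k2)", "locked(d_bay_kitchen)", "open(d_kitchen_store)", "open(d_store_dock)"]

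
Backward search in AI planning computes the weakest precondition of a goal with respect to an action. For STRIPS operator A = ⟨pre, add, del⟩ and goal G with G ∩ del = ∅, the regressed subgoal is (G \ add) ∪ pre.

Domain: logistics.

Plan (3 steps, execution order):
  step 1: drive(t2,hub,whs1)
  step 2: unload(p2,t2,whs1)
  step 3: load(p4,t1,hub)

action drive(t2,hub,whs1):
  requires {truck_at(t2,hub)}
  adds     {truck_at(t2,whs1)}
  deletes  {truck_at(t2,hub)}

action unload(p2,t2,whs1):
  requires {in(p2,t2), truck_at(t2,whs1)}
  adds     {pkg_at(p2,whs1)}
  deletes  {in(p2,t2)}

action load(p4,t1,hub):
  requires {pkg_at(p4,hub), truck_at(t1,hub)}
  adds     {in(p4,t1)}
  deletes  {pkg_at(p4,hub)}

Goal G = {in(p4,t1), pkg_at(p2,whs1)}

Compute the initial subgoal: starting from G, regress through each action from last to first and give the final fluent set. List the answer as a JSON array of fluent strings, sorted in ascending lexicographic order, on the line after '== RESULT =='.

Work backward from the goal:
  through step 3 (load(p4,t1,hub)): drop {in(p4,t1)}, keep {pkg_at(p2,whs1)}, require {pkg_at(p4,hub), truck_at(t1,hub)}
    → {pkg_at(p2,whs1), pkg_at(p4,hub), truck_at(t1,hub)}
  through step 2 (unload(p2,t2,whs1)): drop {pkg_at(p2,whs1)}, keep {pkg_at(p4,hub), truck_at(t1,hub)}, require {in(p2,t2), truck_at(t2,whs1)}
    → {in(p2,t2), pkg_at(p4,hub), truck_at(t1,hub), truck_at(t2,whs1)}
  through step 1 (drive(t2,hub,whs1)): drop {truck_at(t2,whs1)}, keep {in(p2,t2), pkg_at(p4,hub), truck_at(t1,hub)}, require {truck_at(t2,hub)}
    → {in(p2,t2), pkg_at(p4,hub), truck_at(t1,hub), truck_at(t2,hub)}

== RESULT ==
["in(p2,t2)", "pkg_at(p4,hub)", "truck_at(t1,hub)", "truck_at(t2,hub)"]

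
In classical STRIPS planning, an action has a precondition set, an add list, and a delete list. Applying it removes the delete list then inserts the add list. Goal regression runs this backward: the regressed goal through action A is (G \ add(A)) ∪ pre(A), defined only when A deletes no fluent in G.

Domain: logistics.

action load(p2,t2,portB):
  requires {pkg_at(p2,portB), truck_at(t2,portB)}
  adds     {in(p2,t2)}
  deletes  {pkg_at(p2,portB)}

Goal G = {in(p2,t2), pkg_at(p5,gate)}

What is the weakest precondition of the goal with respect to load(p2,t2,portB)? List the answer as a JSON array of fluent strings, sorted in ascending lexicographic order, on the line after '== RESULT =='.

Regress:
  G ∩ del = {}  (empty — regression defined)
  G \ add = {in(p2,t2), pkg_at(p5,gate)} \ {in(p2,t2)} = {pkg_at(p5,gate)}
  ∪ pre   = {pkg_at(p5,gate)} ∪ {pkg_at(p2,portB), truck_at(t2,portB)}
          = {pkg_at(p2,portB), pkg_at(p5,gate), truck_at(t2,portB)}

== RESULT ==
["pkg_at(p2,portB)", "pkg_at(p5,gate)", "truck_at(t2,portB)"]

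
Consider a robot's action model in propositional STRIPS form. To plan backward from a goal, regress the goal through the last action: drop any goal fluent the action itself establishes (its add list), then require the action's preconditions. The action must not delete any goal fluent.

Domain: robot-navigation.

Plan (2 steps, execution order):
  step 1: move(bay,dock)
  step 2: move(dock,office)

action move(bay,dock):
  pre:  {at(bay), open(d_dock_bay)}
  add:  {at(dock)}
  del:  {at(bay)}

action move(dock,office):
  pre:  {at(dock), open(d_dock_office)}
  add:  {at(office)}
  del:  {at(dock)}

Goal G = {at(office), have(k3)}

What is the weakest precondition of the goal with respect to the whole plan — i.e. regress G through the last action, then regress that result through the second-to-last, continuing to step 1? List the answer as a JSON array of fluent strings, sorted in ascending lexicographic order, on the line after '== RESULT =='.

Work backward from the goal:
  through step 2 (move(dock,office)): drop {at(office)}, keep {have(k3)}, require {at(dock), open(d_dock_office)}
    → {at(dock), have(k3), open(d_dock_office)}
  through step 1 (move(bay,dock)): drop {at(dock)}, keep {have(k3), open(d_dock_office)}, require {at(bay), open(d_dock_bay)}
    → {at(bay), have(k3), open(d_dock_bay), open(d_dock_office)}

== RESULT ==
["at(bay)", "have(k3)", "open(d_dock_bay)", "open(d_dock_office)"]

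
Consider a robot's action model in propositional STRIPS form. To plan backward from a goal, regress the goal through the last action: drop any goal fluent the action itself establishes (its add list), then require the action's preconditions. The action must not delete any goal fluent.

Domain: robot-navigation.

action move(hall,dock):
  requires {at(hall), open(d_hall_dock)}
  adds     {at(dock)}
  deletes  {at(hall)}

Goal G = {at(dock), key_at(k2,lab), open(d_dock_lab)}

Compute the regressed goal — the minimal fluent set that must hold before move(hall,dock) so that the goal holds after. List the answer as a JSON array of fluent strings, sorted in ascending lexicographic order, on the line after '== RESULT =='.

Compute (G \ add) ∪ pre:
  G ∩ del = {}  (empty — regression defined)
  G \ add = {at(dock), key_at(k2,lab), open(d_dock_lab)} \ {at(dock)} = {key_at(k2,lab), open(d_dock_lab)}
  ∪ pre   = {key_at(k2,lab), open(d_dock_lab)} ∪ {at(hall), open(d_hall_dock)}
          = {at(hall), key_at(k2,lab), open(d_dock_lab), open(d_hall_dock)}

== RESULT ==
["at(hall)", "key_at(k2,lab)", "open(d_dock_lab)", "open(d_hall_dock)"]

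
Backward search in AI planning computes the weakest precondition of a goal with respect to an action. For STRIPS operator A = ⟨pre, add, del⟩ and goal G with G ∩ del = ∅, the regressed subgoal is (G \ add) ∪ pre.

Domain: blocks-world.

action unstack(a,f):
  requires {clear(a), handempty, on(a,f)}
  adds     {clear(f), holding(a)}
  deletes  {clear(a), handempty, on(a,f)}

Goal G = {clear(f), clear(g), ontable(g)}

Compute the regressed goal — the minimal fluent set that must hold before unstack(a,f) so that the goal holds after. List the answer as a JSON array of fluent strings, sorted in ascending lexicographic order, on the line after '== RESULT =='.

Regress:
  G ∩ del = {}  (empty — regression defined)
  G \ add = {clear(f), clear(g), ontable(g)} \ {clear(f), holding(a)} = {clear(g), ontable(g)}
  ∪ pre   = {clear(g), ontable(g)} ∪ {clear(a), handempty, on(a,f)}
          = {clear(a), clear(g), handempty, on(a,f), ontable(g)}

== RESULT ==
["clear(a)", "clear(g)", "handempty", "on(a,f)", "ontable(g)"]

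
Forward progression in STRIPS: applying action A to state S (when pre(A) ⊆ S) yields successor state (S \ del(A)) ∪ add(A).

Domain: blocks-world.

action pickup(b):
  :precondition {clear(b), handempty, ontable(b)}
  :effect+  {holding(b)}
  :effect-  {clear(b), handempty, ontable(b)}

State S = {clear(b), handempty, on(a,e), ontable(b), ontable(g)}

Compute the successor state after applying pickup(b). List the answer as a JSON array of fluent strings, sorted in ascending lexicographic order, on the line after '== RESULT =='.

Compute (S \ del) ∪ add:
  pre ⊆ S: {clear(b), handempty, ontable(b)} ⊆ S  — applicable
  S \ del = {on(a,e), ontable(g)}
  ∪ add   = {holding(b), on(a,e), ontable(g)}

== RESULT ==
["holding(b)", "on(a,e)", "ontable(g)"]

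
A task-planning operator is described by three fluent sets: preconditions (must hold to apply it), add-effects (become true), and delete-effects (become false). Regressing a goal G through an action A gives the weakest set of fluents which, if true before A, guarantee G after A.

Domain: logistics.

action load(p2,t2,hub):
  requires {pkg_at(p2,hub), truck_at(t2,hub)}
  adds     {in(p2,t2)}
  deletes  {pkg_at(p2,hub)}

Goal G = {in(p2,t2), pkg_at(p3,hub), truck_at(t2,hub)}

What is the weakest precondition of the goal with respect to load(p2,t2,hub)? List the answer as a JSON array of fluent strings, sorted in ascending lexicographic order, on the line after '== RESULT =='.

Compute (G \ add) ∪ pre:
  G ∩ del = {}  (empty — regression defined)
  G \ add = {in(p2,t2), pkg_at(p3,hub), truck_at(t2,hub)} \ {in(p2,t2)} = {pkg_at(p3,hub), truck_at(t2,hub)}
  ∪ pre   = {pkg_at(p3,hub), truck_at(t2,hub)} ∪ {pkg_at(p2,hub), truck_at(t2,hub)}
          = {pkg_at(p2,hub), pkg_at(p3,hub), truck_at(t2,hub)}

== RESULT ==
["pkg_at(p2,hub)", "pkg_at(p3,hub)", "truck_at(t2,hub)"]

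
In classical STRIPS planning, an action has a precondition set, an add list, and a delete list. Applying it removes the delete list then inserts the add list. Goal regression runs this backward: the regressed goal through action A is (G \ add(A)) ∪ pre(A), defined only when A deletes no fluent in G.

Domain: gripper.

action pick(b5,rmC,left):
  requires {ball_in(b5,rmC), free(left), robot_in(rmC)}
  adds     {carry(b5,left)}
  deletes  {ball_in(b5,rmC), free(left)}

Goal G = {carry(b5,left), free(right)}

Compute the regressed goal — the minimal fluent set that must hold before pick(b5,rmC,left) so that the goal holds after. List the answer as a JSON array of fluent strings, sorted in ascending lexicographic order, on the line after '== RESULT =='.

Regress:
  G ∩ del = {}  (empty — regression defined)
  G \ add = {carry(b5,left), free(right)} \ {carry(b5,left)} = {free(right)}
  ∪ pre   = {free(right)} ∪ {ball_in(b5,rmC), free(left), robot_in(rmC)}
          = {ball_in(b5,rmC), free(left), free(right), robot_in(rmC)}

== RESULT ==
["ball_in(b5,rmC)", "free(left)", "free(right)", "robot_in(rmC)"]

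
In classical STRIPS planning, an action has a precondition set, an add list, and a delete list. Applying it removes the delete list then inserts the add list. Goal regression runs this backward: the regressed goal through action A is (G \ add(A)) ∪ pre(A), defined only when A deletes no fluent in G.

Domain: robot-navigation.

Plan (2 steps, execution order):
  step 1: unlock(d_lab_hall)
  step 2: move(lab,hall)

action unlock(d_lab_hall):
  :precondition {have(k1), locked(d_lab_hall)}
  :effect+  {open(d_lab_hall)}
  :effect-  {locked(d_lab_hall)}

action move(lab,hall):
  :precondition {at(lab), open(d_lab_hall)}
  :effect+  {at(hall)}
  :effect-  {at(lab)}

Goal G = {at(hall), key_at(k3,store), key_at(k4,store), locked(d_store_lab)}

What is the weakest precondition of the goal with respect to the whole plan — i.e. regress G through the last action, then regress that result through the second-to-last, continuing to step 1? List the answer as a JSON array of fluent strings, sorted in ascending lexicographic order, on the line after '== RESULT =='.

Work backward from the goal:
  through step 2 (move(lab,hall)): drop {at(hall)}, keep {key_at(k3,store), key_at(k4,store), locked(d_store_lab)}, require {at(lab), open(d_lab_hall)}
    → {at(lab), key_at(k3,store), key_at(k4,store), locked(d_store_lab), open(d_lab_hall)}
  through step 1 (unlock(d_lab_hall)): drop {open(d_lab_hall)}, keep {at(lab), key_at(k3,store), key_at(k4,store), locked(d_store_lab)}, require {have(k1), locked(d_lab_hall)}
    → {at(lab), have(k1), key_at(k3,store), key_at(k4,store), locked(d_lab_hall), locked(d_store_lab)}

== RESULT ==
["at(lab)", "have(k1)", "key_at(k3,store)", "key_at(k4,store)", "locked(d_lab_hall)", "locked(d_store_lab)"]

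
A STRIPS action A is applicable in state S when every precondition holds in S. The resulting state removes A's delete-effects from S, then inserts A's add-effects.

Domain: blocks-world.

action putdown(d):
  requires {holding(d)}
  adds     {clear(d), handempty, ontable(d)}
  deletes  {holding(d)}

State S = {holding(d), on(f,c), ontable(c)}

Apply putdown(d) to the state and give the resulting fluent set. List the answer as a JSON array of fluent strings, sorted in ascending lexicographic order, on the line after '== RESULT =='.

Compute (S \ del) ∪ add:
  pre ⊆ S: {holding(d)} ⊆ S  — applicable
  S \ del = {on(f,c), ontable(c)}
  ∪ add   = {clear(d), handempty, on(f,c), ontable(c), ontable(d)}

== RESULT ==
["clear(d)", "handempty", "on(f,c)", "ontable(c)", "ontable(d)"]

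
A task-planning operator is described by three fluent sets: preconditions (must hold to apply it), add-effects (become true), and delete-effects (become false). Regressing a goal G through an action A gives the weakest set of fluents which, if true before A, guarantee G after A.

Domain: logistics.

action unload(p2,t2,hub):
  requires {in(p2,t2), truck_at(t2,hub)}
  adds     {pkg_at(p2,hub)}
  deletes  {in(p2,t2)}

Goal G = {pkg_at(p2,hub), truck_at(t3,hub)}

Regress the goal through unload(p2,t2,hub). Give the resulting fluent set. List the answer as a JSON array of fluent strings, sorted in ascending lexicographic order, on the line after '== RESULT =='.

Regress:
  G ∩ del = {}  (empty — regression defined)
  G \ add = {pkg_at(p2,hub), truck_at(t3,hub)} \ {pkg_at(p2,hub)} = {truck_at(t3,hub)}
  ∪ pre   = {truck_at(t3,hub)} ∪ {in(p2,t2), truck_at(t2,hub)}
          = {in(p2,t2), truck_at(t2,hub), truck_at(t3,hub)}

== RESULT ==
["in(p2,t2)", "truck_at(t2,hub)", "truck_at(t3,hub)"]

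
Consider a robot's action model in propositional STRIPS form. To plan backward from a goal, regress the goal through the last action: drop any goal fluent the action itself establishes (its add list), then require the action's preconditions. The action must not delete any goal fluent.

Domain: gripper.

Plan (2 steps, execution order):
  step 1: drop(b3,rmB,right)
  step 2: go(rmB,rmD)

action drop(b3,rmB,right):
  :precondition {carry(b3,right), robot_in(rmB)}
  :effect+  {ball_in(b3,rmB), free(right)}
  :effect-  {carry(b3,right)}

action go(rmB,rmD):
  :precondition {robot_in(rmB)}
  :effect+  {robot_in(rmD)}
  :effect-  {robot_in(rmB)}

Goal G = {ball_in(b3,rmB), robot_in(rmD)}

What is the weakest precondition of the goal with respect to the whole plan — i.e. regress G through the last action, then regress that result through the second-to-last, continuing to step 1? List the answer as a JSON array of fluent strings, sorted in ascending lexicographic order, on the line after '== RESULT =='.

Regress step by step:
  through step 2 (go(rmB,rmD)): drop {robot_in(rmD)}, keep {ball_in(b3,rmB)}, require {robot_in(rmB)}
    → {ball_in(b3,rmB), robot_in(rmB)}
  through step 1 (drop(b3,rmB,right)): drop {ball_in(b3,rmB)}, keep {robot_in(rmB)}, require {carry(b3,right), robot_in(rmB)}
    → {carry(b3,right), robot_in(rmB)}

== RESULT ==
["carry(b3,right)", "robot_in(rmB)"]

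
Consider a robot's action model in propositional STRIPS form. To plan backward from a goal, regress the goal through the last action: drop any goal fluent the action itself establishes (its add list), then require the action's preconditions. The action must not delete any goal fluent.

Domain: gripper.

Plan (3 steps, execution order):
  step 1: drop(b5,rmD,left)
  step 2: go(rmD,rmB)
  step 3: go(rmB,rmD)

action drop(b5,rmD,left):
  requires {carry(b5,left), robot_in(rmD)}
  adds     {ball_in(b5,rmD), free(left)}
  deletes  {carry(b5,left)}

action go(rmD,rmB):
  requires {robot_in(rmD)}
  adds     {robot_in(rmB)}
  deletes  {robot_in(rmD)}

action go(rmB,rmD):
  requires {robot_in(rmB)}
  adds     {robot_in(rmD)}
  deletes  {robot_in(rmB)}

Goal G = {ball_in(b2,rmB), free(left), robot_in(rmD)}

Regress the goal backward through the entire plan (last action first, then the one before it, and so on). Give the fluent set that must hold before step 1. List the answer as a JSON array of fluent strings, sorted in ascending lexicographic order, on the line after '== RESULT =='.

Work backward from the goal:
  through step 3 (go(rmB,rmD)): drop {robot_in(rmD)}, keep {ball_in(b2,rmB), free(left)}, require {robot_in(rmB)}
    → {ball_in(b2,rmB), free(left), robot_in(rmB)}
  through step 2 (go(rmD,rmB)): drop {robot_in(rmB)}, keep {ball_in(b2,rmB), free(left)}, require {robot_in(rmD)}
    → {ball_in(b2,rmB), free(left), robot_in(rmD)}
  through step 1 (drop(b5,rmD,left)): drop {free(left)}, keep {ball_in(b2,rmB), robot_in(rmD)}, require {carry(b5,left), robot_in(rmD)}
    → {ball_in(b2,rmB), carry(b5,left), robot_in(rmD)}

== RESULT ==
["ball_in(b2,rmB)", "carry(b5,left)", "robot_in(rmD)"]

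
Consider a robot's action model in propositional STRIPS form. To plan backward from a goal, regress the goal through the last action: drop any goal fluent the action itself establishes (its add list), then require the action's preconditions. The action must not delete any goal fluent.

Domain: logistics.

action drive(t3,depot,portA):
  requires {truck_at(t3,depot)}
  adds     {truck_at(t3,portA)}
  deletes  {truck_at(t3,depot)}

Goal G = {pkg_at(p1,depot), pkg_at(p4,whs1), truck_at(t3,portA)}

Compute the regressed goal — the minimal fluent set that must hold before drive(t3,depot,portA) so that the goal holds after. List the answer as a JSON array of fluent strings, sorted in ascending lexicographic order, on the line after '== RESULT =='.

Regress:
  G ∩ del = {}  (empty — regression defined)
  G \ add = {pkg_at(p1,depot), pkg_at(p4,whs1), truck_at(t3,portA)} \ {truck_at(t3,portA)} = {pkg_at(p1,depot), pkg_at(p4,whs1)}
  ∪ pre   = {pkg_at(p1,depot), pkg_at(p4,whs1)} ∪ {truck_at(t3,depot)}
          = {pkg_at(p1,depot), pkg_at(p4,whs1), truck_at(t3,depot)}

== RESULT ==
["pkg_at(p1,depot)", "pkg_at(p4,whs1)", "truck_at(t3,depot)"]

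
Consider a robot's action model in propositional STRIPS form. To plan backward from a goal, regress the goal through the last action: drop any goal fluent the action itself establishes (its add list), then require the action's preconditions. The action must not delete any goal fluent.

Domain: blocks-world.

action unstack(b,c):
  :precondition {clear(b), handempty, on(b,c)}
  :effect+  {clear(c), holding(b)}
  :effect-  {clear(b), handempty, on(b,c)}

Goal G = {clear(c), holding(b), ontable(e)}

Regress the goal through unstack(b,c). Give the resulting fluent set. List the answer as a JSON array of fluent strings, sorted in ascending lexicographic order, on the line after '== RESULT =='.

Compute (G \ add) ∪ pre:
  G ∩ del = {}  (empty — regression defined)
  G \ add = {clear(c), holding(b), ontable(e)} \ {clear(c), holding(b)} = {ontable(e)}
  ∪ pre   = {ontable(e)} ∪ {clear(b), handempty, on(b,c)}
          = {clear(b), handempty, on(b,c), ontable(e)}

== RESULT ==
["clear(b)", "handempty", "on(b,c)", "ontable(e)"]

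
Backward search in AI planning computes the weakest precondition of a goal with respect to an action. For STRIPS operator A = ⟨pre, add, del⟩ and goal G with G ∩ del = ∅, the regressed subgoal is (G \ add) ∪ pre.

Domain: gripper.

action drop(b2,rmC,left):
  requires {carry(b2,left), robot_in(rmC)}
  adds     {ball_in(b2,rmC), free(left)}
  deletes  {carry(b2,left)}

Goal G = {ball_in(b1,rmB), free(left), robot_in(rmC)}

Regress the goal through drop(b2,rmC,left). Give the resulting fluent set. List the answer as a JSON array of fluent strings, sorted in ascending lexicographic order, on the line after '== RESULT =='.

Compute (G \ add) ∪ pre:
  G ∩ del = {}  (empty — regression defined)
  G \ add = {ball_in(b1,rmB), free(left), robot_in(rmC)} \ {ball_in(b2,rmC), free(left)} = {ball_in(b1,rmB), robot_in(rmC)}
  ∪ pre   = {ball_in(b1,rmB), robot_in(rmC)} ∪ {carry(b2,left), robot_in(rmC)}
          = {ball_in(b1,rmB), carry(b2,left), robot_in(rmC)}

== RESULT ==
["ball_in(b1,rmB)", "carry(b2,left)", "robot_in(rmC)"]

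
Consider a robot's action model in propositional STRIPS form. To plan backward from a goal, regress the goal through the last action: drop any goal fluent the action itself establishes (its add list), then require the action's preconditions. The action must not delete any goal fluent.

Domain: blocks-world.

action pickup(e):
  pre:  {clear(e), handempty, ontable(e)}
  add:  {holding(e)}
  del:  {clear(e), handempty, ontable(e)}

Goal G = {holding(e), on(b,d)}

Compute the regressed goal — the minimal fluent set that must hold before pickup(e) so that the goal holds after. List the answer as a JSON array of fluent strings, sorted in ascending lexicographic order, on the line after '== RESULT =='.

Compute (G \ add) ∪ pre:
  G ∩ del = {}  (empty — regression defined)
  G \ add = {holding(e), on(b,d)} \ {holding(e)} = {on(b,d)}
  ∪ pre   = {on(b,d)} ∪ {clear(e), handempty, ontable(e)}
          = {clear(e), handempty, on(b,d), ontable(e)}

== RESULT ==
["clear(e)", "handempty", "on(b,d)", "ontable(e)"]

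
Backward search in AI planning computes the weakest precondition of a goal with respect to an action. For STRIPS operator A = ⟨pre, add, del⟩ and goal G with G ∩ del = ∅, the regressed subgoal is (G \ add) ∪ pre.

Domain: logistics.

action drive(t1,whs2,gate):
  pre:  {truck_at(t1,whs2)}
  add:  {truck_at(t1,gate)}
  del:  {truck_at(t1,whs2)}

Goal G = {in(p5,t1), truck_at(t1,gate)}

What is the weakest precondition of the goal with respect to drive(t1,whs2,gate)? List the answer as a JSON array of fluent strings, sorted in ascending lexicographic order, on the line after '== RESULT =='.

Compute (G \ add) ∪ pre:
  G ∩ del = {}  (empty — regression defined)
  G \ add = {in(p5,t1), truck_at(t1,gate)} \ {truck_at(t1,gate)} = {in(p5,t1)}
  ∪ pre   = {in(p5,t1)} ∪ {truck_at(t1,whs2)}
          = {in(p5,t1), truck_at(t1,whs2)}

== RESULT ==
["in(p5,t1)", "truck_at(t1,whs2)"]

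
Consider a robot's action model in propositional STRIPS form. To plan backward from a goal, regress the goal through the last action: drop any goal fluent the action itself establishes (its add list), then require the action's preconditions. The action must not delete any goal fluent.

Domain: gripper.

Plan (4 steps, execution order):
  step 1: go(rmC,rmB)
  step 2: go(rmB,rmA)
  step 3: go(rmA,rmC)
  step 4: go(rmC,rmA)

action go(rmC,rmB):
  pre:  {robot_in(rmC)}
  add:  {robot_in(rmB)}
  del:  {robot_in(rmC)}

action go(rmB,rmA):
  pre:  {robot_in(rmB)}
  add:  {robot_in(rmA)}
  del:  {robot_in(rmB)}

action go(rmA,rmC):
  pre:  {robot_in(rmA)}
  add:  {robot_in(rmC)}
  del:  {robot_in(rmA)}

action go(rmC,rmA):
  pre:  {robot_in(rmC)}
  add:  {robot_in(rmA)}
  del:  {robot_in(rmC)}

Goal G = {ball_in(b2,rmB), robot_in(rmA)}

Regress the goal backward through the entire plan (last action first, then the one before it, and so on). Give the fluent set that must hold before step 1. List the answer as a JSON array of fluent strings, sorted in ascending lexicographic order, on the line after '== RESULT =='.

Regress step by step:
  through step 4 (go(rmC,rmA)): drop {robot_in(rmA)}, keep {ball_in(b2,rmB)}, require {robot_in(rmC)}
    → {ball_in(b2,rmB), robot_in(rmC)}
  through step 3 (go(rmA,rmC)): drop {robot_in(rmC)}, keep {ball_in(b2,rmB)}, require {robot_in(rmA)}
    → {ball_in(b2,rmB), robot_in(rmA)}
  through step 2 (go(rmB,rmA)): drop {robot_in(rmA)}, keep {ball_in(b2,rmB)}, require {robot_in(rmB)}
    → {ball_in(b2,rmB), robot_in(rmB)}
  through step 1 (go(rmC,rmB)): drop {robot_in(rmB)}, keep {ball_in(b2,rmB)}, require {robot_in(rmC)}
    → {ball_in(b2,rmB), robot_in(rmC)}

== RESULT ==
["ball_in(b2,rmB)", "robot_in(rmC)"]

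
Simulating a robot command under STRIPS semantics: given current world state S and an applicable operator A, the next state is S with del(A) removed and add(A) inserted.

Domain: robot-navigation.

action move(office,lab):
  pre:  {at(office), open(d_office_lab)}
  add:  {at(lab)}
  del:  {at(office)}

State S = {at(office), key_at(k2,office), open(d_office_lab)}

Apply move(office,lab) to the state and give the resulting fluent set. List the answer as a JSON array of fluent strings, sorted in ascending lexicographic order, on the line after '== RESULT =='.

Compute (S \ del) ∪ add:
  pre ⊆ S: {at(office), open(d_office_lab)} ⊆ S  — applicable
  S \ del = {key_at(k2,office), open(d_office_lab)}
  ∪ add   = {at(lab), key_at(k2,office), open(d_office_lab)}

== RESULT ==
["at(lab)", "key_at(k2,office)", "open(d_office_lab)"]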